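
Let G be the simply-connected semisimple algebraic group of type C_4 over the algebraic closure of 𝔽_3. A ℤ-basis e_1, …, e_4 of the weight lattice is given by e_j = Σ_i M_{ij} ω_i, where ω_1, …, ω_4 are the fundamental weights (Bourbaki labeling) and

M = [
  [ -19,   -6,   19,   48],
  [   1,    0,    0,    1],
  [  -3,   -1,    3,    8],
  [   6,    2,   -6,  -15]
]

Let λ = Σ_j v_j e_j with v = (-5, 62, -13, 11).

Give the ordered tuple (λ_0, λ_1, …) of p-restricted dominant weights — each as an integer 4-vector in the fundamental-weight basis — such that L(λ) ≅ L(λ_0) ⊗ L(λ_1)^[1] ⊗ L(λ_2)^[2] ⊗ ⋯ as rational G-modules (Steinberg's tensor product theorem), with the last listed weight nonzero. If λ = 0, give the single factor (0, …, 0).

((1, 0, 2, 1), (1, 2, 0, 2))

Compute c_i = Σ_j M_{ij} v_j with v = (-5, 62, -13, 11):
  c_1 = -19*-5 + -6*62 + 19*-13 + 48*11 = 4
  c_2 = 1*-5 + 0*62 + 0*-13 + 1*11 = 6
  c_3 = -3*-5 + -1*62 + 3*-13 + 8*11 = 2
  c_4 = 6*-5 + 2*62 + -6*-13 + -15*11 = 7
p = 3; digits c_i = Σ_j d_{ij}·3^j, 0 ≤ d_{ij} < 3:
  c_1 = 4 = 1·3^0 + 1·3^1
  c_2 = 6 = 0·3^0 + 2·3^1
  c_3 = 2 = 2·3^0
  c_4 = 7 = 1·3^0 + 2·3^1
p-restricted factor λ_0 = (1, 0, 2, 1)
p-restricted factor λ_1 = (1, 2, 0, 2)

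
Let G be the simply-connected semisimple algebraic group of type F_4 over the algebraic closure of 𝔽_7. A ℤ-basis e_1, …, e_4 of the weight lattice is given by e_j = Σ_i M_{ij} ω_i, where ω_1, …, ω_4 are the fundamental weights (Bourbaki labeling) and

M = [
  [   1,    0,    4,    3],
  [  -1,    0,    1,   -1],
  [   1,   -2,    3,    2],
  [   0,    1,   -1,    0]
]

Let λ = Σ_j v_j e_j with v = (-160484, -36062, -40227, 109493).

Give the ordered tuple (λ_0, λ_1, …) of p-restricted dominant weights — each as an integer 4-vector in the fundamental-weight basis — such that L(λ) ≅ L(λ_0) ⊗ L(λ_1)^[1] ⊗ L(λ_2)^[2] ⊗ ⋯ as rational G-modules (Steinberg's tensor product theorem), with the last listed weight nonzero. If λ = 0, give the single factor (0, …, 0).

((3, 5, 5, 0), (4, 4, 6, 0), (4, 2, 6, 1), (6, 3, 0, 5), (2, 4, 4, 1))

Compute c_i = Σ_j M_{ij} v_j with v = (-160484, -36062, -40227, 109493):
  c_1 = (1)·(-160484) + (0)·(-36062) + (4)·(-40227) + 3·109493 = 7087
  c_2 = (-1)·(-160484) + (0)·(-36062) + (1)·(-40227) + (-1)·(109493) = 10764
  c_3 = (1)·(-160484) + (-2)·(-36062) + (3)·(-40227) + 2·109493 = 9945
  c_4 = (0)·(-160484) + (1)·(-36062) + (-1)·(-40227) + 0·109493 = 4165
Base-7 expansion of each c_i:
  c_1 = 7087 = 3·7^0 + 4·7^1 + 4·7^2 + 6·7^3 + 2·7^4
  c_2 = 10764 = 5·7^0 + 4·7^1 + 2·7^2 + 3·7^3 + 4·7^4
  c_3 = 9945 = 5·7^0 + 6·7^1 + 6·7^2 + 0·7^3 + 4·7^4
  c_4 = 4165 = 0·7^0 + 0·7^1 + 1·7^2 + 5·7^3 + 1·7^4
λ_0 = (3, 5, 5, 0)
λ_1 = (4, 4, 6, 0)
λ_2 = (4, 2, 6, 1)
λ_3 = (6, 3, 0, 5)
λ_4 = (2, 4, 4, 1)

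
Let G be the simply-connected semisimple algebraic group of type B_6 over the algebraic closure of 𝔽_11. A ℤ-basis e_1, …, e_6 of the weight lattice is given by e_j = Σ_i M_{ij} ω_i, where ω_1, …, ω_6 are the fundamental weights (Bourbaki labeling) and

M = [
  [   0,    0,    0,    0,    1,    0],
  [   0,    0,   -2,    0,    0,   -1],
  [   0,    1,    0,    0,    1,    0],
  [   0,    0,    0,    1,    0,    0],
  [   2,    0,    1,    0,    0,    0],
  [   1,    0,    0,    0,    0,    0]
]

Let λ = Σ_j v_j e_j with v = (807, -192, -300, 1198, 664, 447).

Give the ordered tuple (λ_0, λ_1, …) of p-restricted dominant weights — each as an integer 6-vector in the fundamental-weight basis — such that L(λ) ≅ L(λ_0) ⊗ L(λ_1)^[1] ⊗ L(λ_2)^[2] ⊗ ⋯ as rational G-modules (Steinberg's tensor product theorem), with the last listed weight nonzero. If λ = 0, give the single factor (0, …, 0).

((4, 10, 10, 10, 5, 4), (5, 2, 9, 9, 9, 7), (5, 1, 3, 9, 10, 6))

Compute c_i = Σ_j M_{ij} v_j with v = (807, -192, -300, 1198, 664, 447):
  c_1 = 0*807 + 0*-192 + 0*-300 + 0*1198 + 1*664 + 0*447 = 664
  c_2 = 0*807 + 0*-192 + -2*-300 + 0*1198 + 0*664 + -1*447 = 153
  c_3 = 0*807 + 1*-192 + 0*-300 + 0*1198 + 1*664 + 0*447 = 472
  c_4 = 0*807 + 0*-192 + 0*-300 + 1*1198 + 0*664 + 0*447 = 1198
  c_5 = 2*807 + 0*-192 + 1*-300 + 0*1198 + 0*664 + 0*447 = 1314
  c_6 = 1*807 + 0*-192 + 0*-300 + 0*1198 + 0*664 + 0*447 = 807
Writing each c_i in base p = 11:
  c_1 = 664 = 4·11^0 + 5·11^1 + 5·11^2
  c_2 = 153 = 10·11^0 + 2·11^1 + 1·11^2
  c_3 = 472 = 10·11^0 + 9·11^1 + 3·11^2
  c_4 = 1198 = 10·11^0 + 9·11^1 + 9·11^2
  c_5 = 1314 = 5·11^0 + 9·11^1 + 10·11^2
  c_6 = 807 = 4·11^0 + 7·11^1 + 6·11^2
Factor λ_0 = (4, 10, 10, 10, 5, 4)
Factor λ_1 = (5, 2, 9, 9, 9, 7)
Factor λ_2 = (5, 1, 3, 9, 10, 6)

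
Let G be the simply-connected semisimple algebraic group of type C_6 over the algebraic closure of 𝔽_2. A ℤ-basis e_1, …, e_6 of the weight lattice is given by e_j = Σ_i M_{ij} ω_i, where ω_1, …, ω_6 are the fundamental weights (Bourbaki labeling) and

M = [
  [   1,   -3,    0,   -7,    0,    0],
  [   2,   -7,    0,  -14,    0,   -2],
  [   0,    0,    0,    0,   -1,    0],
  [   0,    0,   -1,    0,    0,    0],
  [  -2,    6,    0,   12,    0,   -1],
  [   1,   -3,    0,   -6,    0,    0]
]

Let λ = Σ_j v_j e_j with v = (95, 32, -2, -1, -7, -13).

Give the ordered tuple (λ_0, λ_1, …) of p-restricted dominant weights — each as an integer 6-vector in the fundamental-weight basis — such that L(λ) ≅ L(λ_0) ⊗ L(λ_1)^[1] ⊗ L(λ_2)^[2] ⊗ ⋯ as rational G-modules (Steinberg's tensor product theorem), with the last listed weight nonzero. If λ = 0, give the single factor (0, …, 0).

((0, 0, 1, 0, 1, 1), (1, 1, 1, 1, 1, 0), (1, 1, 1, 0, 0, 1))

Compute c_i = Σ_j M_{ij} v_j with v = (95, 32, -2, -1, -7, -13):
  c_1 = (1)·(95) + (-3)·(32) + (0)·(-2) + (-7)·(-1) + (0)·(-7) + (0)·(-13) = 6
  c_2 = (2)·(95) + (-7)·(32) + (0)·(-2) + (-14)·(-1) + (0)·(-7) + (-2)·(-13) = 6
  c_3 = (0)·(95) + (0)·(32) + (0)·(-2) + (0)·(-1) + (-1)·(-7) + (0)·(-13) = 7
  c_4 = (0)·(95) + (0)·(32) + (-1)·(-2) + (0)·(-1) + (0)·(-7) + (0)·(-13) = 2
  c_5 = (-2)·(95) + (6)·(32) + (0)·(-2) + (12)·(-1) + (0)·(-7) + (-1)·(-13) = 3
  c_6 = (1)·(95) + (-3)·(32) + (0)·(-2) + (-6)·(-1) + (0)·(-7) + (0)·(-13) = 5
p = 2; digits c_i = Σ_j d_{ij}·2^j, 0 ≤ d_{ij} < 2:
  c_1 = 6 = 0·2^0 + 1·2^1 + 1·2^2
  c_2 = 6 = 0·2^0 + 1·2^1 + 1·2^2
  c_3 = 7 = 1·2^0 + 1·2^1 + 1·2^2
  c_4 = 2 = 0·2^0 + 1·2^1
  c_5 = 3 = 1·2^0 + 1·2^1
  c_6 = 5 = 1·2^0 + 0·2^1 + 1·2^2
λ_0 = (0, 0, 1, 0, 1, 1)
λ_1 = (1, 1, 1, 1, 1, 0)
λ_2 = (1, 1, 1, 0, 0, 1)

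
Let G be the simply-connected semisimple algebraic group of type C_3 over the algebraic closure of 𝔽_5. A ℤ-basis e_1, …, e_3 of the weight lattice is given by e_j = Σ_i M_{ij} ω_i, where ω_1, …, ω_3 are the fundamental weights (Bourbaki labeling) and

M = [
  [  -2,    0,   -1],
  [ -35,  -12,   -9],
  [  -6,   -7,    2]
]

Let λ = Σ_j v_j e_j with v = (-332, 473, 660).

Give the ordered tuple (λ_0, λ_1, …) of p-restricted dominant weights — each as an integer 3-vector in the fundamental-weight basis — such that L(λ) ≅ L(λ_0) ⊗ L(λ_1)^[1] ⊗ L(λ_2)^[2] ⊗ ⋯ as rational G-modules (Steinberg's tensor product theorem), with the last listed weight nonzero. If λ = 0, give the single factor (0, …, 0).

((4, 4, 1),)

Change of basis e → ω: c = M·v where v = (-332, 473, 660):
  c_1 = (-2)·(-332) + (0)·(473) + (-1)·(660) = 4
  c_2 = (-35)·(-332) + (-12)·(473) + (-9)·(660) = 4
  c_3 = (-6)·(-332) + (-7)·(473) + (2)·(660) = 1
Writing each c_i in base p = 5:
  c_1 = 4 = 4·5^0
  c_2 = 4 = 4·5^0
  c_3 = 1 = 1·5^0
p-restricted factor λ_0 = (4, 4, 1)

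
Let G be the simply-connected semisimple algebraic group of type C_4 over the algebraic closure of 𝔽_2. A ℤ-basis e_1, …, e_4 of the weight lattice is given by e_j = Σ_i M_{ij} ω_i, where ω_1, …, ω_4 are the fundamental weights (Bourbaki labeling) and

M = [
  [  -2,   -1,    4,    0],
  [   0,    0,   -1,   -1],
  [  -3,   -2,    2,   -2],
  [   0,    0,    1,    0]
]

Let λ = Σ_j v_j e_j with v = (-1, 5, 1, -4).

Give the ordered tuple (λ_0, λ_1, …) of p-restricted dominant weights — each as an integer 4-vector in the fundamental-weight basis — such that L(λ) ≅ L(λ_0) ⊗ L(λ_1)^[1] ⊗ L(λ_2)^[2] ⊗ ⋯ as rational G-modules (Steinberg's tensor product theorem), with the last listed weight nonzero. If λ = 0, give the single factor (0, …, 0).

Converting to the ω-basis (c_i = row i of M dotted with v = (-1, 5, 1, -4)):
  c_1 = -2*-1 + -1*5 + 4*1 + 0*-4 = 1
  c_2 = 0*-1 + 0*5 + -1*1 + -1*-4 = 3
  c_3 = -3*-1 + -2*5 + 2*1 + -2*-4 = 3
  c_4 = 0*-1 + 0*5 + 1*1 + 0*-4 = 1
Base-2 expansion of each c_i:
  c_1 = 1 = 1·2^0
  c_2 = 3 = 1·2^0 + 1·2^1
  c_3 = 3 = 1·2^0 + 1·2^1
  c_4 = 1 = 1·2^0
p-restricted factor λ_0 = (1, 1, 1, 1)
p-restricted factor λ_1 = (0, 1, 1, 0)

((1, 1, 1, 1), (0, 1, 1, 0))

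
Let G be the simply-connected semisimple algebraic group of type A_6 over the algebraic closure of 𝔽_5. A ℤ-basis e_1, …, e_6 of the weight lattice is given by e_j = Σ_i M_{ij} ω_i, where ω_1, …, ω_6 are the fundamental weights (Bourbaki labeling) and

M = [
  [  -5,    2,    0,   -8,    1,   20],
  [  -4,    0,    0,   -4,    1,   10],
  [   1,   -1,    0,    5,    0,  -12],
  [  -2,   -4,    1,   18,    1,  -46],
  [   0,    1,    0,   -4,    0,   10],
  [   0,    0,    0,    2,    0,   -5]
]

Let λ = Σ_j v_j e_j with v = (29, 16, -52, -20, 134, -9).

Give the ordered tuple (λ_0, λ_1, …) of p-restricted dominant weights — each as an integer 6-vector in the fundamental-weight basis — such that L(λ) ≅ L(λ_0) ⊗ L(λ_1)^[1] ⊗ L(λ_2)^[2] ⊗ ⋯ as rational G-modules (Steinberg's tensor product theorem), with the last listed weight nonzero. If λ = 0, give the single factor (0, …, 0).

ω-coordinates c = M·v, v = (29, 16, -52, -20, 134, -9):
  c_1 = -5*29 + 2*16 + 0*-52 + -8*-20 + 1*134 + 20*-9 = 1
  c_2 = -4*29 + 0*16 + 0*-52 + -4*-20 + 1*134 + 10*-9 = 8
  c_3 = 1*29 + -1*16 + 0*-52 + 5*-20 + 0*134 + -12*-9 = 21
  c_4 = -2*29 + -4*16 + 1*-52 + 18*-20 + 1*134 + -46*-9 = 14
  c_5 = 0*29 + 1*16 + 0*-52 + -4*-20 + 0*134 + 10*-9 = 6
  c_6 = 0*29 + 0*16 + 0*-52 + 2*-20 + 0*134 + -5*-9 = 5
Base-5 expansion of each c_i:
  c_1 = 1 = 1·5^0
  c_2 = 8 = 3·5^0 + 1·5^1
  c_3 = 21 = 1·5^0 + 4·5^1
  c_4 = 14 = 4·5^0 + 2·5^1
  c_5 = 6 = 1·5^0 + 1·5^1
  c_6 = 5 = 0·5^0 + 1·5^1
Factor λ_0 = (1, 3, 1, 4, 1, 0)
Factor λ_1 = (0, 1, 4, 2, 1, 1)

((1, 3, 1, 4, 1, 0), (0, 1, 4, 2, 1, 1))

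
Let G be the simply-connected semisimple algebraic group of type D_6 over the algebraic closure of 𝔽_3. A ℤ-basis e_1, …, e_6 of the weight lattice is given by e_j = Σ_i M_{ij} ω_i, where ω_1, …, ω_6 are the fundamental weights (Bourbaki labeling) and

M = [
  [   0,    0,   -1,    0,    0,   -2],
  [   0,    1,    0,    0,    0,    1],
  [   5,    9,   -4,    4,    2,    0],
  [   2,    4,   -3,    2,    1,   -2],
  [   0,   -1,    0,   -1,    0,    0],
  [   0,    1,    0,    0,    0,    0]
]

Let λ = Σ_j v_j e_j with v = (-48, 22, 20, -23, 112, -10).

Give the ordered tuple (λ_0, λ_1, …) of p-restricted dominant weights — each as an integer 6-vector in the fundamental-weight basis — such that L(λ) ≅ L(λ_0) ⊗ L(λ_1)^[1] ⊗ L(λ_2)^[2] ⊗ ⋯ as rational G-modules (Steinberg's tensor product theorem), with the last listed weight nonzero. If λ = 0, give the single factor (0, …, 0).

((0, 0, 1, 0, 1, 1), (0, 1, 0, 0, 0, 1), (0, 1, 1, 2, 0, 2))

ω-coordinates c = M·v, v = (-48, 22, 20, -23, 112, -10):
  c_1 = (0)·(-48) + 0·22 + (-1)·(20) + (0)·(-23) + 0·112 + (-2)·(-10) = 0
  c_2 = (0)·(-48) + 1·22 + 0·20 + (0)·(-23) + 0·112 + (1)·(-10) = 12
  c_3 = (5)·(-48) + 9·22 + (-4)·(20) + (4)·(-23) + 2·112 + (0)·(-10) = 10
  c_4 = (2)·(-48) + 4·22 + (-3)·(20) + (2)·(-23) + 1·112 + (-2)·(-10) = 18
  c_5 = (0)·(-48) + (-1)·(22) + 0·20 + (-1)·(-23) + 0·112 + (0)·(-10) = 1
  c_6 = (0)·(-48) + 1·22 + 0·20 + (0)·(-23) + 0·112 + (0)·(-10) = 22
Writing each c_i in base p = 3:
  c_1 = 0
  c_2 = 12 = 0·3^0 + 1·3^1 + 1·3^2
  c_3 = 10 = 1·3^0 + 0·3^1 + 1·3^2
  c_4 = 18 = 0·3^0 + 0·3^1 + 2·3^2
  c_5 = 1 = 1·3^0
  c_6 = 22 = 1·3^0 + 1·3^1 + 2·3^2
p-restricted factor λ_0 = (0, 0, 1, 0, 1, 1)
p-restricted factor λ_1 = (0, 1, 0, 0, 0, 1)
p-restricted factor λ_2 = (0, 1, 1, 2, 0, 2)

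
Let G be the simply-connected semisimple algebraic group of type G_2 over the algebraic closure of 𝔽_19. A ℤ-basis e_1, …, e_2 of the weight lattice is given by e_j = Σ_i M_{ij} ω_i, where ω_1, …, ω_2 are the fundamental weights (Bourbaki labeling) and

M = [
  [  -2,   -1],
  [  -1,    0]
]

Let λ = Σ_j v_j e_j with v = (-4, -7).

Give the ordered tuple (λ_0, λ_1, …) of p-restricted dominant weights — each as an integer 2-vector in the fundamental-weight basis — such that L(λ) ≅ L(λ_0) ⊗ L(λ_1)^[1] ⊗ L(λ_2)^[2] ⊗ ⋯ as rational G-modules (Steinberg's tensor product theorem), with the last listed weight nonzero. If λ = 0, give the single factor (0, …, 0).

((15, 4),)

Change of basis e → ω: c = M·v where v = (-4, -7):
  c_1 = (-2)·(-4) + (-1)·(-7) = 15
  c_2 = (-1)·(-4) + (0)·(-7) = 4
Expand coordinatewise in base 19:
  c_1 = 15 = 15·19^0
  c_2 = 4 = 4·19^0
p-restricted factor λ_0 = (15, 4)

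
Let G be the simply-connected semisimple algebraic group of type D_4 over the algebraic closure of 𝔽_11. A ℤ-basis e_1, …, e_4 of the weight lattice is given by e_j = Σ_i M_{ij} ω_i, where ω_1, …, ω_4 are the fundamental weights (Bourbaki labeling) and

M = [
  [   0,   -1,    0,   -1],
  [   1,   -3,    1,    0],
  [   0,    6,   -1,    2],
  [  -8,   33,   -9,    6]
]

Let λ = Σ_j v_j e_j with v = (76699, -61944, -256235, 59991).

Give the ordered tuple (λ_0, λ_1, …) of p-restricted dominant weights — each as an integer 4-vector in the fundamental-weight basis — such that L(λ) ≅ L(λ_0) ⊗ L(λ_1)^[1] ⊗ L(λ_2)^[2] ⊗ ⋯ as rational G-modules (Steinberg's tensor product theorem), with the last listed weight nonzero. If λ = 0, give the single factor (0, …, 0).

In the fundamental-weight basis, λ has coordinates c = M·v (v = (76699, -61944, -256235, 59991)):
  c_1 = (0)·(76699) + (-1)·(-61944) + (0)·(-256235) + (-1)·(59991) = 1953
  c_2 = (1)·(76699) + (-3)·(-61944) + (1)·(-256235) + (0)·(59991) = 6296
  c_3 = (0)·(76699) + (6)·(-61944) + (-1)·(-256235) + (2)·(59991) = 4553
  c_4 = (-8)·(76699) + (33)·(-61944) + (-9)·(-256235) + (6)·(59991) = 8317
Writing each c_i in base p = 11:
  c_1 = 1953 = 6·11^0 + 1·11^1 + 5·11^2 + 1·11^3
  c_2 = 6296 = 4·11^0 + 0·11^1 + 8·11^2 + 4·11^3
  c_3 = 4553 = 10·11^0 + 6·11^1 + 4·11^2 + 3·11^3
  c_4 = 8317 = 1·11^0 + 8·11^1 + 2·11^2 + 6·11^3
p-restricted factor λ_0 = (6, 4, 10, 1)
p-restricted factor λ_1 = (1, 0, 6, 8)
p-restricted factor λ_2 = (5, 8, 4, 2)
p-restricted factor λ_3 = (1, 4, 3, 6)

((6, 4, 10, 1), (1, 0, 6, 8), (5, 8, 4, 2), (1, 4, 3, 6))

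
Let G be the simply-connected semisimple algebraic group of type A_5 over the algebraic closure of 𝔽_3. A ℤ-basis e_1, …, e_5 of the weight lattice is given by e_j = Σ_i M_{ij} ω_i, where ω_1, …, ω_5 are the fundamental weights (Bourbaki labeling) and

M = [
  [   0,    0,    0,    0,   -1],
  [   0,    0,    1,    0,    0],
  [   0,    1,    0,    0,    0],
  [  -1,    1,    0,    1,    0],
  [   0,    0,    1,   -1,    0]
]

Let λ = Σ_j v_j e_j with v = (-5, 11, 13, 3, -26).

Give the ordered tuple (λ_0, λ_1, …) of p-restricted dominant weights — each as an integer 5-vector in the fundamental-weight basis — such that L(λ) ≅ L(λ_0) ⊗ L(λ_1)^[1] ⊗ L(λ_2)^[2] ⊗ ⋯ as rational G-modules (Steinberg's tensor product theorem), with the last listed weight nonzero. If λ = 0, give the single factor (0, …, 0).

((2, 1, 2, 1, 1), (2, 1, 0, 0, 0), (2, 1, 1, 2, 1))

Change of basis e → ω: c = M·v where v = (-5, 11, 13, 3, -26):
  c_1 = 0*-5 + 0*11 + 0*13 + 0*3 + -1*-26 = 26
  c_2 = 0*-5 + 0*11 + 1*13 + 0*3 + 0*-26 = 13
  c_3 = 0*-5 + 1*11 + 0*13 + 0*3 + 0*-26 = 11
  c_4 = -1*-5 + 1*11 + 0*13 + 1*3 + 0*-26 = 19
  c_5 = 0*-5 + 0*11 + 1*13 + -1*3 + 0*-26 = 10
Base-3 expansion of each c_i:
  c_1 = 26 = 2·3^0 + 2·3^1 + 2·3^2
  c_2 = 13 = 1·3^0 + 1·3^1 + 1·3^2
  c_3 = 11 = 2·3^0 + 0·3^1 + 1·3^2
  c_4 = 19 = 1·3^0 + 0·3^1 + 2·3^2
  c_5 = 10 = 1·3^0 + 0·3^1 + 1·3^2
λ_0 = (2, 1, 2, 1, 1)
λ_1 = (2, 1, 0, 0, 0)
λ_2 = (2, 1, 1, 2, 1)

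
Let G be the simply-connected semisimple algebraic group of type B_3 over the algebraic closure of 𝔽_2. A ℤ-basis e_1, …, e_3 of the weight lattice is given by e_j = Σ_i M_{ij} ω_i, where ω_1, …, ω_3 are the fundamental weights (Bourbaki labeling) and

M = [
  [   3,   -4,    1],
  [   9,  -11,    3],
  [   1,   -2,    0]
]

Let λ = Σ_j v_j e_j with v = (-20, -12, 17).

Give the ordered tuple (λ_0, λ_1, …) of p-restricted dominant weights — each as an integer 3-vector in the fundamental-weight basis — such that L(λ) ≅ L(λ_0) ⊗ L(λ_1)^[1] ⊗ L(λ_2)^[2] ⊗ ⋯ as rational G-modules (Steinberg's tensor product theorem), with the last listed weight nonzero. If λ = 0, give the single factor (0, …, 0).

In the fundamental-weight basis, λ has coordinates c = M·v (v = (-20, -12, 17)):
  c_1 = (3)·(-20) + (-4)·(-12) + (1)·(17) = 5
  c_2 = (9)·(-20) + (-11)·(-12) + (3)·(17) = 3
  c_3 = (1)·(-20) + (-2)·(-12) + (0)·(17) = 4
Expand coordinatewise in base 2:
  c_1 = 5 = 1·2^0 + 0·2^1 + 1·2^2
  c_2 = 3 = 1·2^0 + 1·2^1
  c_3 = 4 = 0·2^0 + 0·2^1 + 1·2^2
p-restricted factor λ_0 = (1, 1, 0)
p-restricted factor λ_1 = (0, 1, 0)
p-restricted factor λ_2 = (1, 0, 1)

((1, 1, 0), (0, 1, 0), (1, 0, 1))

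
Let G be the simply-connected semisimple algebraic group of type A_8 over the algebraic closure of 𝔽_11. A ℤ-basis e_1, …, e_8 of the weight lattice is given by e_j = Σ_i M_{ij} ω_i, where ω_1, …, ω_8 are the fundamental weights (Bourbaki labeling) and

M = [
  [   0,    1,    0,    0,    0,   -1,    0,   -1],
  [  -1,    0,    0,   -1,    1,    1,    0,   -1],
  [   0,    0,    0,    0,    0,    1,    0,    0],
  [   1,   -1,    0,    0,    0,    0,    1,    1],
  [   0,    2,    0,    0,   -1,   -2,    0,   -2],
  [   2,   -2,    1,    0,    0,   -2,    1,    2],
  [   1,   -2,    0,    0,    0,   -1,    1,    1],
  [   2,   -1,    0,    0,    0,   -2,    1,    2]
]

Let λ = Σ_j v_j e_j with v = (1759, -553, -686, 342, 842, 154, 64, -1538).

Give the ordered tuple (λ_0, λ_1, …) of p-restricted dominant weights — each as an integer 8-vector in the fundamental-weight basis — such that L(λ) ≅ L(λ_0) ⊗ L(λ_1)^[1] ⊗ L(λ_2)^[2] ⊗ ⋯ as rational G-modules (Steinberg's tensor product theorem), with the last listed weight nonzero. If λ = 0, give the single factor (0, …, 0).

((6, 4, 0, 2, 6, 2, 5, 3), (9, 6, 3, 10, 8, 1, 2, 2), (6, 3, 1, 6, 6, 5, 10, 6))

Compute c_i = Σ_j M_{ij} v_j with v = (1759, -553, -686, 342, 842, 154, 64, -1538):
  c_1 = (0)·(1759) + (1)·(-553) + (0)·(-686) + (0)·(342) + (0)·(842) + (-1)·(154) + (0)·(64) + (-1)·(-1538) = 831
  c_2 = (-1)·(1759) + (0)·(-553) + (0)·(-686) + (-1)·(342) + (1)·(842) + (1)·(154) + (0)·(64) + (-1)·(-1538) = 433
  c_3 = (0)·(1759) + (0)·(-553) + (0)·(-686) + (0)·(342) + (0)·(842) + (1)·(154) + (0)·(64) + (0)·(-1538) = 154
  c_4 = (1)·(1759) + (-1)·(-553) + (0)·(-686) + (0)·(342) + (0)·(842) + (0)·(154) + (1)·(64) + (1)·(-1538) = 838
  c_5 = (0)·(1759) + (2)·(-553) + (0)·(-686) + (0)·(342) + (-1)·(842) + (-2)·(154) + (0)·(64) + (-2)·(-1538) = 820
  c_6 = (2)·(1759) + (-2)·(-553) + (1)·(-686) + (0)·(342) + (0)·(842) + (-2)·(154) + (1)·(64) + (2)·(-1538) = 618
  c_7 = (1)·(1759) + (-2)·(-553) + (0)·(-686) + (0)·(342) + (0)·(842) + (-1)·(154) + (1)·(64) + (1)·(-1538) = 1237
  c_8 = (2)·(1759) + (-1)·(-553) + (0)·(-686) + (0)·(342) + (0)·(842) + (-2)·(154) + (1)·(64) + (2)·(-1538) = 751
Base-11 expansion of each c_i:
  c_1 = 831 = 6·11^0 + 9·11^1 + 6·11^2
  c_2 = 433 = 4·11^0 + 6·11^1 + 3·11^2
  c_3 = 154 = 0·11^0 + 3·11^1 + 1·11^2
  c_4 = 838 = 2·11^0 + 10·11^1 + 6·11^2
  c_5 = 820 = 6·11^0 + 8·11^1 + 6·11^2
  c_6 = 618 = 2·11^0 + 1·11^1 + 5·11^2
  c_7 = 1237 = 5·11^0 + 2·11^1 + 10·11^2
  c_8 = 751 = 3·11^0 + 2·11^1 + 6·11^2
λ_0 = (6, 4, 0, 2, 6, 2, 5, 3)
λ_1 = (9, 6, 3, 10, 8, 1, 2, 2)
λ_2 = (6, 3, 1, 6, 6, 5, 10, 6)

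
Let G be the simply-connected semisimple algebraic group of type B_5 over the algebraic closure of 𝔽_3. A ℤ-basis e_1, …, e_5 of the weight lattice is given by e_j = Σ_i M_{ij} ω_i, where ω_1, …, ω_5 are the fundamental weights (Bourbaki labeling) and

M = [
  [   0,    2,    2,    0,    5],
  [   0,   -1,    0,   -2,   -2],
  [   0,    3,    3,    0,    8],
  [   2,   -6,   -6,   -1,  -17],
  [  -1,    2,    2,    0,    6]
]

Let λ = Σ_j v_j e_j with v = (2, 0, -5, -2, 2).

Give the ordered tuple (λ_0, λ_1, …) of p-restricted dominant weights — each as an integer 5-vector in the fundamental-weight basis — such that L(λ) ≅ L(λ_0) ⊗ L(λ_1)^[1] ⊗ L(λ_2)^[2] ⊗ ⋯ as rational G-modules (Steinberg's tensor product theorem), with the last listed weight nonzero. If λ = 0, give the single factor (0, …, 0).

((0, 0, 1, 2, 0),)

Converting to the ω-basis (c_i = row i of M dotted with v = (2, 0, -5, -2, 2)):
  c_1 = (0)·(2) + (2)·(0) + (2)·(-5) + (0)·(-2) + (5)·(2) = 0
  c_2 = (0)·(2) + (-1)·(0) + (0)·(-5) + (-2)·(-2) + (-2)·(2) = 0
  c_3 = (0)·(2) + (3)·(0) + (3)·(-5) + (0)·(-2) + (8)·(2) = 1
  c_4 = (2)·(2) + (-6)·(0) + (-6)·(-5) + (-1)·(-2) + (-17)·(2) = 2
  c_5 = (-1)·(2) + (2)·(0) + (2)·(-5) + (0)·(-2) + (6)·(2) = 0
Expand coordinatewise in base 3:
  c_1 = 0
  c_2 = 0
  c_3 = 1 = 1·3^0
  c_4 = 2 = 2·3^0
  c_5 = 0
p-restricted factor λ_0 = (0, 0, 1, 2, 0)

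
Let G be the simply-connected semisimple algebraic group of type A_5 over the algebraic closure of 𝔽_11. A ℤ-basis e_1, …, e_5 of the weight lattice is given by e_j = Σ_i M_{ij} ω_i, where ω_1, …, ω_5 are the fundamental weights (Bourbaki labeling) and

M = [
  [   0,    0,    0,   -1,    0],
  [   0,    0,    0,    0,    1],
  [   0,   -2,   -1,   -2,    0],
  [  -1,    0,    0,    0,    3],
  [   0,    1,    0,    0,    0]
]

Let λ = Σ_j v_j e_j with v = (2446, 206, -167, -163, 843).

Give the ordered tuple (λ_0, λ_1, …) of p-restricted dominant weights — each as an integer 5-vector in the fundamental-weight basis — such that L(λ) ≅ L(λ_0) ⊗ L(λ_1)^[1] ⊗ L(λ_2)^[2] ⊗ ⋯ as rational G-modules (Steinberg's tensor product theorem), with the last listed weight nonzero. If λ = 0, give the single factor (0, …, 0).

Change of basis e → ω: c = M·v where v = (2446, 206, -167, -163, 843):
  c_1 = 0*2446 + 0*206 + 0*-167 + -1*-163 + 0*843 = 163
  c_2 = 0*2446 + 0*206 + 0*-167 + 0*-163 + 1*843 = 843
  c_3 = 0*2446 + -2*206 + -1*-167 + -2*-163 + 0*843 = 81
  c_4 = -1*2446 + 0*206 + 0*-167 + 0*-163 + 3*843 = 83
  c_5 = 0*2446 + 1*206 + 0*-167 + 0*-163 + 0*843 = 206
p = 11; digits c_i = Σ_j d_{ij}·11^j, 0 ≤ d_{ij} < 11:
  c_1 = 163 = 9·11^0 + 3·11^1 + 1·11^2
  c_2 = 843 = 7·11^0 + 10·11^1 + 6·11^2
  c_3 = 81 = 4·11^0 + 7·11^1
  c_4 = 83 = 6·11^0 + 7·11^1
  c_5 = 206 = 8·11^0 + 7·11^1 + 1·11^2
Factor λ_0 = (9, 7, 4, 6, 8)
Factor λ_1 = (3, 10, 7, 7, 7)
Factor λ_2 = (1, 6, 0, 0, 1)

((9, 7, 4, 6, 8), (3, 10, 7, 7, 7), (1, 6, 0, 0, 1))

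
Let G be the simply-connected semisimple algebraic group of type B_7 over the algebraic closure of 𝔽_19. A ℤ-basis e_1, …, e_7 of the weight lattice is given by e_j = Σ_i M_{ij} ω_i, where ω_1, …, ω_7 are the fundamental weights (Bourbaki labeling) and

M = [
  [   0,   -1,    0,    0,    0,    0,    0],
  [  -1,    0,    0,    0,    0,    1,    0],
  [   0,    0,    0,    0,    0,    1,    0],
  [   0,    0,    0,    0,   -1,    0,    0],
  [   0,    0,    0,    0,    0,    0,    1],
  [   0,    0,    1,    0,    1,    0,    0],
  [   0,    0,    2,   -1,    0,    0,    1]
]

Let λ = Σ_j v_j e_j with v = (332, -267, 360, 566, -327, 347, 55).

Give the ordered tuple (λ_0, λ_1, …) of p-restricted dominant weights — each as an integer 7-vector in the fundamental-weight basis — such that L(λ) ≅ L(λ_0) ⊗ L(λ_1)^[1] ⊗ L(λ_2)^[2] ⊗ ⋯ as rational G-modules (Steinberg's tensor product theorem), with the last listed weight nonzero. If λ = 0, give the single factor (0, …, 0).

((1, 15, 5, 4, 17, 14, 0), (14, 0, 18, 17, 2, 1, 11))

In the fundamental-weight basis, λ has coordinates c = M·v (v = (332, -267, 360, 566, -327, 347, 55)):
  c_1 = (0)·(332) + (-1)·(-267) + (0)·(360) + (0)·(566) + (0)·(-327) + (0)·(347) + (0)·(55) = 267
  c_2 = (-1)·(332) + (0)·(-267) + (0)·(360) + (0)·(566) + (0)·(-327) + (1)·(347) + (0)·(55) = 15
  c_3 = (0)·(332) + (0)·(-267) + (0)·(360) + (0)·(566) + (0)·(-327) + (1)·(347) + (0)·(55) = 347
  c_4 = (0)·(332) + (0)·(-267) + (0)·(360) + (0)·(566) + (-1)·(-327) + (0)·(347) + (0)·(55) = 327
  c_5 = (0)·(332) + (0)·(-267) + (0)·(360) + (0)·(566) + (0)·(-327) + (0)·(347) + (1)·(55) = 55
  c_6 = (0)·(332) + (0)·(-267) + (1)·(360) + (0)·(566) + (1)·(-327) + (0)·(347) + (0)·(55) = 33
  c_7 = (0)·(332) + (0)·(-267) + (2)·(360) + (-1)·(566) + (0)·(-327) + (0)·(347) + (1)·(55) = 209
Expand coordinatewise in base 19:
  c_1 = 267 = 1·19^0 + 14·19^1
  c_2 = 15 = 15·19^0
  c_3 = 347 = 5·19^0 + 18·19^1
  c_4 = 327 = 4·19^0 + 17·19^1
  c_5 = 55 = 17·19^0 + 2·19^1
  c_6 = 33 = 14·19^0 + 1·19^1
  c_7 = 209 = 0·19^0 + 11·19^1
Factor λ_0 = (1, 15, 5, 4, 17, 14, 0)
Factor λ_1 = (14, 0, 18, 17, 2, 1, 11)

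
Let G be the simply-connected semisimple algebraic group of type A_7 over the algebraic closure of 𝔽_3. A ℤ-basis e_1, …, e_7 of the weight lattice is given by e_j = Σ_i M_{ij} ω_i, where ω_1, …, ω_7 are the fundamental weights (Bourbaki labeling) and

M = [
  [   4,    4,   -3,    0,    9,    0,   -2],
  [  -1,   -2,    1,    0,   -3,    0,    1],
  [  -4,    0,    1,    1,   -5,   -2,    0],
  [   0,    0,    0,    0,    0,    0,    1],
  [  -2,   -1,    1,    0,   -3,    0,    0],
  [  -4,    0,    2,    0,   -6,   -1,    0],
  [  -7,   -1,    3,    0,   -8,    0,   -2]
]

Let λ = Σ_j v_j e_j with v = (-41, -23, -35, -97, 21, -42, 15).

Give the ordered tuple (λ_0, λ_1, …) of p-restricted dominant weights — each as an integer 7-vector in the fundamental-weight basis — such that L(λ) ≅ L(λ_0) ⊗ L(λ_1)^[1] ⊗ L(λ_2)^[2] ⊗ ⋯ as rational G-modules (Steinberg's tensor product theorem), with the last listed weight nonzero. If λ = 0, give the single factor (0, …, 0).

Compute c_i = Σ_j M_{ij} v_j with v = (-41, -23, -35, -97, 21, -42, 15):
  c_1 = (4)·(-41) + (4)·(-23) + (-3)·(-35) + (0)·(-97) + 9·21 + (0)·(-42) + (-2)·(15) = 8
  c_2 = (-1)·(-41) + (-2)·(-23) + (1)·(-35) + (0)·(-97) + (-3)·(21) + (0)·(-42) + 1·15 = 4
  c_3 = (-4)·(-41) + (0)·(-23) + (1)·(-35) + (1)·(-97) + (-5)·(21) + (-2)·(-42) + 0·15 = 11
  c_4 = (0)·(-41) + (0)·(-23) + (0)·(-35) + (0)·(-97) + 0·21 + (0)·(-42) + 1·15 = 15
  c_5 = (-2)·(-41) + (-1)·(-23) + (1)·(-35) + (0)·(-97) + (-3)·(21) + (0)·(-42) + 0·15 = 7
  c_6 = (-4)·(-41) + (0)·(-23) + (2)·(-35) + (0)·(-97) + (-6)·(21) + (-1)·(-42) + 0·15 = 10
  c_7 = (-7)·(-41) + (-1)·(-23) + (3)·(-35) + (0)·(-97) + (-8)·(21) + (0)·(-42) + (-2)·(15) = 7
p = 3; digits c_i = Σ_j d_{ij}·3^j, 0 ≤ d_{ij} < 3:
  c_1 = 8 = 2·3^0 + 2·3^1
  c_2 = 4 = 1·3^0 + 1·3^1
  c_3 = 11 = 2·3^0 + 0·3^1 + 1·3^2
  c_4 = 15 = 0·3^0 + 2·3^1 + 1·3^2
  c_5 = 7 = 1·3^0 + 2·3^1
  c_6 = 10 = 1·3^0 + 0·3^1 + 1·3^2
  c_7 = 7 = 1·3^0 + 2·3^1
Factor λ_0 = (2, 1, 2, 0, 1, 1, 1)
Factor λ_1 = (2, 1, 0, 2, 2, 0, 2)
Factor λ_2 = (0, 0, 1, 1, 0, 1, 0)

((2, 1, 2, 0, 1, 1, 1), (2, 1, 0, 2, 2, 0, 2), (0, 0, 1, 1, 0, 1, 0))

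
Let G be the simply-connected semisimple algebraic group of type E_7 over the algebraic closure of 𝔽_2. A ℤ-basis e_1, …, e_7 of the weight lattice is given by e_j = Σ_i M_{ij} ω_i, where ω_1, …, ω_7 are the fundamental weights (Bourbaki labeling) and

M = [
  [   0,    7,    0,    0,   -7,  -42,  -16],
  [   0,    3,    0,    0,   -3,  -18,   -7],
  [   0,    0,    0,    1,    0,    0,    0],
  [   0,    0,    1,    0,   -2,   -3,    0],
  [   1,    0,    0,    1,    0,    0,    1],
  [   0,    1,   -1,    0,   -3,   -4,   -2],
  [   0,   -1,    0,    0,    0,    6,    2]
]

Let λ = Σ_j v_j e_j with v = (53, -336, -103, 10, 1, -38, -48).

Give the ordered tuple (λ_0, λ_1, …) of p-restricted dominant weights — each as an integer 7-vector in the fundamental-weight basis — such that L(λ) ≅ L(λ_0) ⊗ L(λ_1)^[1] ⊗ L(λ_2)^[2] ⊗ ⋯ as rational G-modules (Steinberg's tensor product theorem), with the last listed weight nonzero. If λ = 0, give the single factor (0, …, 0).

Converting to the ω-basis (c_i = row i of M dotted with v = (53, -336, -103, 10, 1, -38, -48)):
  c_1 = 0·53 + (7)·(-336) + (0)·(-103) + 0·10 + (-7)·(1) + (-42)·(-38) + (-16)·(-48) = 5
  c_2 = 0·53 + (3)·(-336) + (0)·(-103) + 0·10 + (-3)·(1) + (-18)·(-38) + (-7)·(-48) = 9
  c_3 = 0·53 + (0)·(-336) + (0)·(-103) + 1·10 + 0·1 + (0)·(-38) + (0)·(-48) = 10
  c_4 = 0·53 + (0)·(-336) + (1)·(-103) + 0·10 + (-2)·(1) + (-3)·(-38) + (0)·(-48) = 9
  c_5 = 1·53 + (0)·(-336) + (0)·(-103) + 1·10 + 0·1 + (0)·(-38) + (1)·(-48) = 15
  c_6 = 0·53 + (1)·(-336) + (-1)·(-103) + 0·10 + (-3)·(1) + (-4)·(-38) + (-2)·(-48) = 12
  c_7 = 0·53 + (-1)·(-336) + (0)·(-103) + 0·10 + 0·1 + (6)·(-38) + (2)·(-48) = 12
Expand coordinatewise in base 2:
  c_1 = 5 = 1·2^0 + 0·2^1 + 1·2^2
  c_2 = 9 = 1·2^0 + 0·2^1 + 0·2^2 + 1·2^3
  c_3 = 10 = 0·2^0 + 1·2^1 + 0·2^2 + 1·2^3
  c_4 = 9 = 1·2^0 + 0·2^1 + 0·2^2 + 1·2^3
  c_5 = 15 = 1·2^0 + 1·2^1 + 1·2^2 + 1·2^3
  c_6 = 12 = 0·2^0 + 0·2^1 + 1·2^2 + 1·2^3
  c_7 = 12 = 0·2^0 + 0·2^1 + 1·2^2 + 1·2^3
p-restricted factor λ_0 = (1, 1, 0, 1, 1, 0, 0)
p-restricted factor λ_1 = (0, 0, 1, 0, 1, 0, 0)
p-restricted factor λ_2 = (1, 0, 0, 0, 1, 1, 1)
p-restricted factor λ_3 = (0, 1, 1, 1, 1, 1, 1)

((1, 1, 0, 1, 1, 0, 0), (0, 0, 1, 0, 1, 0, 0), (1, 0, 0, 0, 1, 1, 1), (0, 1, 1, 1, 1, 1, 1))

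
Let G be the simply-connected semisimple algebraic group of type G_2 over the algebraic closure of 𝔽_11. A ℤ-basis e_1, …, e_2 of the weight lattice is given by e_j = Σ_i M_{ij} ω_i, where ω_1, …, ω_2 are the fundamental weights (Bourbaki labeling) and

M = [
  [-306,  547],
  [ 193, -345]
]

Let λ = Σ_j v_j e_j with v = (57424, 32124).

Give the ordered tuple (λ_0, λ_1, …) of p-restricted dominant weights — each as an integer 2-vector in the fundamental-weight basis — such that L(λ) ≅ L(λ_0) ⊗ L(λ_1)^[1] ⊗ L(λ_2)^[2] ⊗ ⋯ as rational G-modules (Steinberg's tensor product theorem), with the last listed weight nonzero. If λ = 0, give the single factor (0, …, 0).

((7, 8), (7, 4))

Converting to the ω-basis (c_i = row i of M dotted with v = (57424, 32124)):
  c_1 = (-306)·(57424) + 547·32124 = 84
  c_2 = 193·57424 + (-345)·(32124) = 52
Base-11 expansion of each c_i:
  c_1 = 84 = 7·11^0 + 7·11^1
  c_2 = 52 = 8·11^0 + 4·11^1
p-restricted factor λ_0 = (7, 8)
p-restricted factor λ_1 = (7, 4)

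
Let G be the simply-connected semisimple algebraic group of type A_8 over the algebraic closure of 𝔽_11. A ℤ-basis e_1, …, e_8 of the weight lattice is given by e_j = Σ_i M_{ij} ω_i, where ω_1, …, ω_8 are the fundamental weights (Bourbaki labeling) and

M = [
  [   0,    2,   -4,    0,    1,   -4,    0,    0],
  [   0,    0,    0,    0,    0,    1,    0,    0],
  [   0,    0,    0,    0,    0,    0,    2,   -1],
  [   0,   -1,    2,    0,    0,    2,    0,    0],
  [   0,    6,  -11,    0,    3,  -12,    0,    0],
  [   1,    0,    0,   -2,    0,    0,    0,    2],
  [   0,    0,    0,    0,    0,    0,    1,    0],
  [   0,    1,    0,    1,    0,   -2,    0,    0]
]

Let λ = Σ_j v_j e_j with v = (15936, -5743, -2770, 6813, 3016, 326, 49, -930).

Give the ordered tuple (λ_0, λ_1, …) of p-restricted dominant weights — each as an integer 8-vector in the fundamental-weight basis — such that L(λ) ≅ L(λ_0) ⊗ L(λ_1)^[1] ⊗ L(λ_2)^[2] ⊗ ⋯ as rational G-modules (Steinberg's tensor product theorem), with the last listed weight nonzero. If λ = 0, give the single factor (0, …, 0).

In the fundamental-weight basis, λ has coordinates c = M·v (v = (15936, -5743, -2770, 6813, 3016, 326, 49, -930)):
  c_1 = 0·15936 + (2)·(-5743) + (-4)·(-2770) + 0·6813 + 1·3016 + (-4)·(326) + 0·49 + (0)·(-930) = 1306
  c_2 = 0·15936 + (0)·(-5743) + (0)·(-2770) + 0·6813 + 0·3016 + 1·326 + 0·49 + (0)·(-930) = 326
  c_3 = 0·15936 + (0)·(-5743) + (0)·(-2770) + 0·6813 + 0·3016 + 0·326 + 2·49 + (-1)·(-930) = 1028
  c_4 = 0·15936 + (-1)·(-5743) + (2)·(-2770) + 0·6813 + 0·3016 + 2·326 + 0·49 + (0)·(-930) = 855
  c_5 = 0·15936 + (6)·(-5743) + (-11)·(-2770) + 0·6813 + 3·3016 + (-12)·(326) + 0·49 + (0)·(-930) = 1148
  c_6 = 1·15936 + (0)·(-5743) + (0)·(-2770) + (-2)·(6813) + 0·3016 + 0·326 + 0·49 + (2)·(-930) = 450
  c_7 = 0·15936 + (0)·(-5743) + (0)·(-2770) + 0·6813 + 0·3016 + 0·326 + 1·49 + (0)·(-930) = 49
  c_8 = 0·15936 + (1)·(-5743) + (0)·(-2770) + 1·6813 + 0·3016 + (-2)·(326) + 0·49 + (0)·(-930) = 418
p = 11; digits c_i = Σ_j d_{ij}·11^j, 0 ≤ d_{ij} < 11:
  c_1 = 1306 = 8·11^0 + 8·11^1 + 10·11^2
  c_2 = 326 = 7·11^0 + 7·11^1 + 2·11^2
  c_3 = 1028 = 5·11^0 + 5·11^1 + 8·11^2
  c_4 = 855 = 8·11^0 + 0·11^1 + 7·11^2
  c_5 = 1148 = 4·11^0 + 5·11^1 + 9·11^2
  c_6 = 450 = 10·11^0 + 7·11^1 + 3·11^2
  c_7 = 49 = 5·11^0 + 4·11^1
  c_8 = 418 = 0·11^0 + 5·11^1 + 3·11^2
p-restricted factor λ_0 = (8, 7, 5, 8, 4, 10, 5, 0)
p-restricted factor λ_1 = (8, 7, 5, 0, 5, 7, 4, 5)
p-restricted factor λ_2 = (10, 2, 8, 7, 9, 3, 0, 3)

((8, 7, 5, 8, 4, 10, 5, 0), (8, 7, 5, 0, 5, 7, 4, 5), (10, 2, 8, 7, 9, 3, 0, 3))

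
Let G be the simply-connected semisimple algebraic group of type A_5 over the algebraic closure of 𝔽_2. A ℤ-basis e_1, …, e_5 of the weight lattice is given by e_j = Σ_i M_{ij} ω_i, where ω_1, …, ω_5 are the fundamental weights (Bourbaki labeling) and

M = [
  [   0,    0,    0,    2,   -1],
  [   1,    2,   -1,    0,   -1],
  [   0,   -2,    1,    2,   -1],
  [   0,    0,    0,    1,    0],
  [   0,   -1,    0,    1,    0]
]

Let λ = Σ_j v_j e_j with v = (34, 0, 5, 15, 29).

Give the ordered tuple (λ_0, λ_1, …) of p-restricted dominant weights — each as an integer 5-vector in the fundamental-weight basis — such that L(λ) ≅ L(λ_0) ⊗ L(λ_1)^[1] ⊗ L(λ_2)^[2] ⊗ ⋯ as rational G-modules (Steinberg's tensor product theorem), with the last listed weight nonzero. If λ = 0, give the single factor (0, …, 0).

((1, 0, 0, 1, 1), (0, 0, 1, 1, 1), (0, 0, 1, 1, 1), (0, 0, 0, 1, 1))

Converting to the ω-basis (c_i = row i of M dotted with v = (34, 0, 5, 15, 29)):
  c_1 = 0*34 + 0*0 + 0*5 + 2*15 + -1*29 = 1
  c_2 = 1*34 + 2*0 + -1*5 + 0*15 + -1*29 = 0
  c_3 = 0*34 + -2*0 + 1*5 + 2*15 + -1*29 = 6
  c_4 = 0*34 + 0*0 + 0*5 + 1*15 + 0*29 = 15
  c_5 = 0*34 + -1*0 + 0*5 + 1*15 + 0*29 = 15
Writing each c_i in base p = 2:
  c_1 = 1 = 1·2^0
  c_2 = 0
  c_3 = 6 = 0·2^0 + 1·2^1 + 1·2^2
  c_4 = 15 = 1·2^0 + 1·2^1 + 1·2^2 + 1·2^3
  c_5 = 15 = 1·2^0 + 1·2^1 + 1·2^2 + 1·2^3
Factor λ_0 = (1, 0, 0, 1, 1)
Factor λ_1 = (0, 0, 1, 1, 1)
Factor λ_2 = (0, 0, 1, 1, 1)
Factor λ_3 = (0, 0, 0, 1, 1)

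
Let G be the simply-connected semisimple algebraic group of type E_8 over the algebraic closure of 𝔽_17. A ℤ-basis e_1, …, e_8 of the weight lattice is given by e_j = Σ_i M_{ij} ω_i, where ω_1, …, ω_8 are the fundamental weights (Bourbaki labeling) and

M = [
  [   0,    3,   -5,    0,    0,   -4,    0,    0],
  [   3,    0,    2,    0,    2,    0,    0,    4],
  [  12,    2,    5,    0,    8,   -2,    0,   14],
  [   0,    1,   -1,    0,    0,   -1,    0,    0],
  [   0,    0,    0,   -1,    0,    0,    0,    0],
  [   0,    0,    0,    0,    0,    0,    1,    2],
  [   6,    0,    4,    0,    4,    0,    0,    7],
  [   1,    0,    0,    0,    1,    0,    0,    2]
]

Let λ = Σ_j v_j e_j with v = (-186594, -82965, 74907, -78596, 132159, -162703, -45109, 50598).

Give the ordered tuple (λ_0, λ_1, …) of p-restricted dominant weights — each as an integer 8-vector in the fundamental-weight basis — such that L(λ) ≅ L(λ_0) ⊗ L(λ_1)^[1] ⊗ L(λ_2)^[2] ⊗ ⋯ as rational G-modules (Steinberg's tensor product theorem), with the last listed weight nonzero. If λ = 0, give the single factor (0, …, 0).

((12, 13, 7, 3, 5, 4, 3, 11), (12, 5, 7, 12, 16, 1, 10, 13), (9, 9, 5, 16, 16, 7, 13, 8), (5, 11, 12, 0, 15, 11, 12, 9))

Change of basis e → ω: c = M·v where v = (-186594, -82965, 74907, -78596, 132159, -162703, -45109, 50598):
  c_1 = 0*-186594 + 3*-82965 + -5*74907 + 0*-78596 + 0*132159 + -4*-162703 + 0*-45109 + 0*50598 = 27382
  c_2 = 3*-186594 + 0*-82965 + 2*74907 + 0*-78596 + 2*132159 + 0*-162703 + 0*-45109 + 4*50598 = 56742
  c_3 = 12*-186594 + 2*-82965 + 5*74907 + 0*-78596 + 8*132159 + -2*-162703 + 0*-45109 + 14*50598 = 60527
  c_4 = 0*-186594 + 1*-82965 + -1*74907 + 0*-78596 + 0*132159 + -1*-162703 + 0*-45109 + 0*50598 = 4831
  c_5 = 0*-186594 + 0*-82965 + 0*74907 + -1*-78596 + 0*132159 + 0*-162703 + 0*-45109 + 0*50598 = 78596
  c_6 = 0*-186594 + 0*-82965 + 0*74907 + 0*-78596 + 0*132159 + 0*-162703 + 1*-45109 + 2*50598 = 56087
  c_7 = 6*-186594 + 0*-82965 + 4*74907 + 0*-78596 + 4*132159 + 0*-162703 + 0*-45109 + 7*50598 = 62886
  c_8 = 1*-186594 + 0*-82965 + 0*74907 + 0*-78596 + 1*132159 + 0*-162703 + 0*-45109 + 2*50598 = 46761
Writing each c_i in base p = 17:
  c_1 = 27382 = 12·17^0 + 12·17^1 + 9·17^2 + 5·17^3
  c_2 = 56742 = 13·17^0 + 5·17^1 + 9·17^2 + 11·17^3
  c_3 = 60527 = 7·17^0 + 7·17^1 + 5·17^2 + 12·17^3
  c_4 = 4831 = 3·17^0 + 12·17^1 + 16·17^2
  c_5 = 78596 = 5·17^0 + 16·17^1 + 16·17^2 + 15·17^3
  c_6 = 56087 = 4·17^0 + 1·17^1 + 7·17^2 + 11·17^3
  c_7 = 62886 = 3·17^0 + 10·17^1 + 13·17^2 + 12·17^3
  c_8 = 46761 = 11·17^0 + 13·17^1 + 8·17^2 + 9·17^3
p-restricted factor λ_0 = (12, 13, 7, 3, 5, 4, 3, 11)
p-restricted factor λ_1 = (12, 5, 7, 12, 16, 1, 10, 13)
p-restricted factor λ_2 = (9, 9, 5, 16, 16, 7, 13, 8)
p-restricted factor λ_3 = (5, 11, 12, 0, 15, 11, 12, 9)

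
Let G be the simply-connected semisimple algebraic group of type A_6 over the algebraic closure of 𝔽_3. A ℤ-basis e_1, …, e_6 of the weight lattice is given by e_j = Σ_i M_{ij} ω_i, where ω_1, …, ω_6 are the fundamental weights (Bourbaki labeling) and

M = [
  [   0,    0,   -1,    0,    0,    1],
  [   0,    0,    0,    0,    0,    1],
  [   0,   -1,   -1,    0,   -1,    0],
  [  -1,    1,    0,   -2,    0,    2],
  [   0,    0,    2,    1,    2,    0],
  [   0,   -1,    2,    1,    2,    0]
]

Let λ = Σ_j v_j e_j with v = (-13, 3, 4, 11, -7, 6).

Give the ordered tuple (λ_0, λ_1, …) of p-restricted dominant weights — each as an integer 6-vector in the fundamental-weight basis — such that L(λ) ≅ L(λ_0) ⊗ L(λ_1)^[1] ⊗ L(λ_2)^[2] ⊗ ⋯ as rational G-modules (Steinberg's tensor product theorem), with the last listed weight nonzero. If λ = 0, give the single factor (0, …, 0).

((2, 0, 0, 0, 2, 2), (0, 2, 0, 2, 1, 0))

Converting to the ω-basis (c_i = row i of M dotted with v = (-13, 3, 4, 11, -7, 6)):
  c_1 = (0)·(-13) + 0·3 + (-1)·(4) + 0·11 + (0)·(-7) + 1·6 = 2
  c_2 = (0)·(-13) + 0·3 + 0·4 + 0·11 + (0)·(-7) + 1·6 = 6
  c_3 = (0)·(-13) + (-1)·(3) + (-1)·(4) + 0·11 + (-1)·(-7) + 0·6 = 0
  c_4 = (-1)·(-13) + 1·3 + 0·4 + (-2)·(11) + (0)·(-7) + 2·6 = 6
  c_5 = (0)·(-13) + 0·3 + 2·4 + 1·11 + (2)·(-7) + 0·6 = 5
  c_6 = (0)·(-13) + (-1)·(3) + 2·4 + 1·11 + (2)·(-7) + 0·6 = 2
Base-3 expansion of each c_i:
  c_1 = 2 = 2·3^0
  c_2 = 6 = 0·3^0 + 2·3^1
  c_3 = 0
  c_4 = 6 = 0·3^0 + 2·3^1
  c_5 = 5 = 2·3^0 + 1·3^1
  c_6 = 2 = 2·3^0
Factor λ_0 = (2, 0, 0, 0, 2, 2)
Factor λ_1 = (0, 2, 0, 2, 1, 0)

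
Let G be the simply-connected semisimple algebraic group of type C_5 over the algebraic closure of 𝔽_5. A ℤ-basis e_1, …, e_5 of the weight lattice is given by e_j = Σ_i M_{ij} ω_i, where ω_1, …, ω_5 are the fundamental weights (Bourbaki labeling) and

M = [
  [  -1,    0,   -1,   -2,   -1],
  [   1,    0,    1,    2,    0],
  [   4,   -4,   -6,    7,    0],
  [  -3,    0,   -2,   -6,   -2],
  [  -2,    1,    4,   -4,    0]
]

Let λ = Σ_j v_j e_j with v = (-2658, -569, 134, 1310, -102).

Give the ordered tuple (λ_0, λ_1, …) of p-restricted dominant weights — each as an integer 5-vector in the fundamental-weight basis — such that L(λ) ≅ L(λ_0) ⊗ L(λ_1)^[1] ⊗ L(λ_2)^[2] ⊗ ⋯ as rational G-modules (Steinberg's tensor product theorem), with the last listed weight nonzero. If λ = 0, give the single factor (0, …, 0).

((1, 1, 0, 0, 3), (1, 4, 2, 0, 3), (0, 3, 0, 2, 1))

In the fundamental-weight basis, λ has coordinates c = M·v (v = (-2658, -569, 134, 1310, -102)):
  c_1 = (-1)·(-2658) + (0)·(-569) + (-1)·(134) + (-2)·(1310) + (-1)·(-102) = 6
  c_2 = (1)·(-2658) + (0)·(-569) + 1·134 + 2·1310 + (0)·(-102) = 96
  c_3 = (4)·(-2658) + (-4)·(-569) + (-6)·(134) + 7·1310 + (0)·(-102) = 10
  c_4 = (-3)·(-2658) + (0)·(-569) + (-2)·(134) + (-6)·(1310) + (-2)·(-102) = 50
  c_5 = (-2)·(-2658) + (1)·(-569) + 4·134 + (-4)·(1310) + (0)·(-102) = 43
Expand coordinatewise in base 5:
  c_1 = 6 = 1·5^0 + 1·5^1
  c_2 = 96 = 1·5^0 + 4·5^1 + 3·5^2
  c_3 = 10 = 0·5^0 + 2·5^1
  c_4 = 50 = 0·5^0 + 0·5^1 + 2·5^2
  c_5 = 43 = 3·5^0 + 3·5^1 + 1·5^2
p-restricted factor λ_0 = (1, 1, 0, 0, 3)
p-restricted factor λ_1 = (1, 4, 2, 0, 3)
p-restricted factor λ_2 = (0, 3, 0, 2, 1)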